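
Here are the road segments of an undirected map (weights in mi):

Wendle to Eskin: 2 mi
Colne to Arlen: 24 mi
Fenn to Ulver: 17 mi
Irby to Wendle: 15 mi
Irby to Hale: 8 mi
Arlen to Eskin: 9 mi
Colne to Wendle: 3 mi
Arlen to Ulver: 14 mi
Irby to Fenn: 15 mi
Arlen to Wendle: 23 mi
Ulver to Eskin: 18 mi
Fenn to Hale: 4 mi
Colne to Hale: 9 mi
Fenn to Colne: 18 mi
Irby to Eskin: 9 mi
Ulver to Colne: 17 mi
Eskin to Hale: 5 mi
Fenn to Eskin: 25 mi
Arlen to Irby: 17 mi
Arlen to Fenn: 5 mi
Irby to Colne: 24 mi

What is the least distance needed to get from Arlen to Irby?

Running Dijkstra from Arlen:
Arlen: 0
Fenn: 5  (via Arlen)
Hale: 9  (via Fenn)
Eskin: 9  (via Arlen)
Wendle: 11  (via Eskin)
Colne: 14  (via Wendle)
Ulver: 14  (via Arlen)
Irby: 17  (via Arlen)
Shortest route: Arlen–Irby = 17 mi.

17 mi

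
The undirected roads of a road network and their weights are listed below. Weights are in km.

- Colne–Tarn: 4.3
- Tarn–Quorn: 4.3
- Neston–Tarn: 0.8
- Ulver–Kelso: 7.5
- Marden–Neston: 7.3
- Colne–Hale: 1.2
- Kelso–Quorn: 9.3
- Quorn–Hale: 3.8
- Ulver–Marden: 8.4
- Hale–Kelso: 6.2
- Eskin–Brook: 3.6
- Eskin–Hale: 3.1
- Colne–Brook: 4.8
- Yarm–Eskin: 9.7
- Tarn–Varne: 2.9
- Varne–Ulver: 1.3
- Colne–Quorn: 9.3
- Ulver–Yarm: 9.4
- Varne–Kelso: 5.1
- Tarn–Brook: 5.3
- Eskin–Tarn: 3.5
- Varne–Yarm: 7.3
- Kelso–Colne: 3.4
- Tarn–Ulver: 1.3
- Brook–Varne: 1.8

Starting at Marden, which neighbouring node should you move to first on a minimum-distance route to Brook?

Candidate routes:
Marden - Neston - Tarn - Ulver - Varne - Brook: 7.3+0.8+1.3+1.3+1.8 = 12.5
Marden - Neston - Tarn - Brook: 7.3+0.8+5.3 = 13.4
Marden - Ulver - Varne - Brook: 8.4+1.3+1.8 = 11.5
Marden - Neston - Tarn - Varne - Brook: 7.3+0.8+2.9+1.8 = 12.8
Cheapest is Marden - Ulver - Varne - Brook at 11.5 km.
So from Marden the first move is to Ulver.

Ulver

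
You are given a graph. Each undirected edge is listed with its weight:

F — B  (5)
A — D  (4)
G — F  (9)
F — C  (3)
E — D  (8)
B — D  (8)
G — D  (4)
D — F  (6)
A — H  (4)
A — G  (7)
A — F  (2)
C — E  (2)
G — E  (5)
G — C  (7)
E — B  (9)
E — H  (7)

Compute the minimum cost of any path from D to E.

8

Settle nodes by increasing distance from D:
D: 0
A: 4  (via D)
G: 4  (via D)
F: 6  (via D)
B: 8  (via D)
E: 8  (via D)
Shortest route: D → E = 8.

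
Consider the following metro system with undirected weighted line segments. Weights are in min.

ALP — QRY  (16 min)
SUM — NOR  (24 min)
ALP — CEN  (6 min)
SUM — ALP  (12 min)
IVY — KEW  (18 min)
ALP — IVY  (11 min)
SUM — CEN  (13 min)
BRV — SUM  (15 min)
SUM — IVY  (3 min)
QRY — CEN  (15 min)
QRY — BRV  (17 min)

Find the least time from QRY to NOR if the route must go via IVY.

54 min

Shortest QRY→IVY: QRY → ALP → IVY = 27
Best IVY to NOR: IVY → SUM → NOR costing 27
Total via IVY: 27 + 27 = 54 min.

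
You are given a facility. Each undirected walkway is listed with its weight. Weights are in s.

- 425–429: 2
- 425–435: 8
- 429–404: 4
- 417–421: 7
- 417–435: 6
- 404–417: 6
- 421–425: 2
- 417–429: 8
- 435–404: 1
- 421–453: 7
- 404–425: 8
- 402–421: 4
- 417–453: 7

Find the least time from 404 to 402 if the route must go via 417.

17 s

Best 404 to 417: 404–417 costing 6
Best 417 to 402: 417–421–402 costing 11
Total via 417: 6 + 11 = 17 s.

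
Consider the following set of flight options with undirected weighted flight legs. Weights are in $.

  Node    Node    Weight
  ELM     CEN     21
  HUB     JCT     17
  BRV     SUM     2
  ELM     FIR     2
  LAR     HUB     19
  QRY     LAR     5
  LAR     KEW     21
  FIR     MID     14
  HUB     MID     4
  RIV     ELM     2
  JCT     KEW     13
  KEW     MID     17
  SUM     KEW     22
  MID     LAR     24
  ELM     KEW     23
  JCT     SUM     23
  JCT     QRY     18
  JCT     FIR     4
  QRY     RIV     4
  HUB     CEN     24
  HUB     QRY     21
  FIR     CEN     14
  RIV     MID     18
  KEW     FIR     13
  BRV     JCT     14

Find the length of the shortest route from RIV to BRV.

$22

Settle nodes by increasing distance from RIV:
RIV: 0
ELM: 2  (via RIV)
FIR: 4  (via ELM)
QRY: 4  (via RIV)
JCT: 8  (via FIR)
LAR: 9  (via QRY)
KEW: 17  (via FIR)
CEN: 18  (via FIR)
MID: 18  (via RIV)
HUB: 22  (via MID)
BRV: 22  (via JCT)
Shortest route: RIV–ELM–FIR–JCT–BRV = $22.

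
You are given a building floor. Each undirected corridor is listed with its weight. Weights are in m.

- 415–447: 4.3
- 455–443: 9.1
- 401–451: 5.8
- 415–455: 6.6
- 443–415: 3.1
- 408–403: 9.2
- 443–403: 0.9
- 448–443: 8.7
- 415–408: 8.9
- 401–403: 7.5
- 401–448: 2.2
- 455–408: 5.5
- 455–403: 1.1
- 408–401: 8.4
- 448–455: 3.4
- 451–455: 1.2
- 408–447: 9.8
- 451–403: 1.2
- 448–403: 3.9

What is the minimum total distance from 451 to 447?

9.5 m

Running Dijkstra from 451:
451: 0
403: 1.2  (via 451)
455: 1.2  (via 451)
443: 2.1  (via 403)
448: 4.6  (via 455)
415: 5.2  (via 443)
401: 5.8  (via 451)
408: 6.7  (via 455)
447: 9.5  (via 415)
Shortest route: 451 → 403 → 443 → 415 → 447 = 9.5 m.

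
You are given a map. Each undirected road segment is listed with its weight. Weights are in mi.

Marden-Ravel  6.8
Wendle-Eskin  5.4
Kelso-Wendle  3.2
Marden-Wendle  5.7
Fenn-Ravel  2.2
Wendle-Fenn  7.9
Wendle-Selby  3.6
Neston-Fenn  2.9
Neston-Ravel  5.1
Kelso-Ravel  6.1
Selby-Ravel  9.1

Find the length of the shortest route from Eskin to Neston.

16.2 mi

Settle nodes by increasing distance from Eskin:
Eskin: 0
Wendle: 5.4  (via Eskin)
Kelso: 8.6  (via Wendle)
Selby: 9  (via Wendle)
Marden: 11.1  (via Wendle)
Fenn: 13.3  (via Wendle)
Ravel: 14.7  (via Kelso)
Neston: 16.2  (via Fenn)
Shortest route: Eskin → Wendle → Fenn → Neston = 16.2 mi.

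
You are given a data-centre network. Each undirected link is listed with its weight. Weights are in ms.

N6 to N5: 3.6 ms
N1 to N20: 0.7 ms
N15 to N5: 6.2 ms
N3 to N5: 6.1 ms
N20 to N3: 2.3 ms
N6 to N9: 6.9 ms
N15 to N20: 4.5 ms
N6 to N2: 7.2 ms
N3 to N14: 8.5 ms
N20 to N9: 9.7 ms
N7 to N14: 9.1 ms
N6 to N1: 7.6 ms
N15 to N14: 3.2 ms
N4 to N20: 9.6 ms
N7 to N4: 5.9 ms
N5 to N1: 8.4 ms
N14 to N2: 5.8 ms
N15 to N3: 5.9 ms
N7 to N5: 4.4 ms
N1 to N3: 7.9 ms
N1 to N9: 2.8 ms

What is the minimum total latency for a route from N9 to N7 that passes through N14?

20.3 ms

Best N9 to N14: N9–N1–N20–N15–N14 costing 11.2
Shortest N14→N7: N14–N7 = 9.1
Total via N14: 11.2 + 9.1 = 20.3 ms.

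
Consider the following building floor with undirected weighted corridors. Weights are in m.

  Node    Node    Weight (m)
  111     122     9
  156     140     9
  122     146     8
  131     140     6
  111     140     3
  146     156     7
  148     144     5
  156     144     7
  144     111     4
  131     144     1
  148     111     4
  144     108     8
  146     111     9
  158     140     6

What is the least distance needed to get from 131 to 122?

Shortest distances from 131:
131: 0
144: 1  (via 131)
111: 5  (via 144)
148: 6  (via 144)
140: 6  (via 131)
156: 8  (via 144)
108: 9  (via 144)
158: 12  (via 140)
122: 14  (via 111)
Shortest route: 131 → 144 → 111 → 122 = 14 m.

14 m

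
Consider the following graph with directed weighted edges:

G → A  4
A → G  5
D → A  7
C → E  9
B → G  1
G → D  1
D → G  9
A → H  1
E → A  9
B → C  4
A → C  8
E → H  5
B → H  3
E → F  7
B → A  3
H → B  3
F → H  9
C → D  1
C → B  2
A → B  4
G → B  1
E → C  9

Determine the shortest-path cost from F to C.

16

Compare a few routes:
F → H → B → A → C: 9+3+3+8 = 23
F → H → B → C: 9+3+4 = 16
F → H → B → G → A → C: 9+3+1+4+8 = 25
The minimum is 16 via F → H → B → C.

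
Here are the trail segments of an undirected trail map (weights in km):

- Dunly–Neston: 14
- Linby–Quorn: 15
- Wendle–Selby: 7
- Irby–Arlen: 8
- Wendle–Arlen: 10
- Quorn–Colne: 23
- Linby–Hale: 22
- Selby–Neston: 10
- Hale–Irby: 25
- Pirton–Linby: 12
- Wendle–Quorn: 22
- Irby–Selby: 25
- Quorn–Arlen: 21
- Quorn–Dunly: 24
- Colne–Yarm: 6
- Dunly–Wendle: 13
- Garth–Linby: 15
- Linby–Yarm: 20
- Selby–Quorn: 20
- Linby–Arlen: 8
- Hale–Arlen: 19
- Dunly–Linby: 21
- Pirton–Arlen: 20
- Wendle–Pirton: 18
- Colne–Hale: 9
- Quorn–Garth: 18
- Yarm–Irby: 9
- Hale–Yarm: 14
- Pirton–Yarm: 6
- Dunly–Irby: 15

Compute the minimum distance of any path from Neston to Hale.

Running Dijkstra from Neston:
Neston: 0
Selby: 10  (via Neston)
Dunly: 14  (via Neston)
Wendle: 17  (via Selby)
Arlen: 27  (via Wendle)
Irby: 29  (via Dunly)
Quorn: 30  (via Selby)
Linby: 35  (via Dunly)
Pirton: 35  (via Wendle)
Yarm: 38  (via Irby)
Colne: 44  (via Yarm)
Hale: 46  (via Arlen)
Shortest route: Neston → Selby → Wendle → Arlen → Hale = 46 km.

46 km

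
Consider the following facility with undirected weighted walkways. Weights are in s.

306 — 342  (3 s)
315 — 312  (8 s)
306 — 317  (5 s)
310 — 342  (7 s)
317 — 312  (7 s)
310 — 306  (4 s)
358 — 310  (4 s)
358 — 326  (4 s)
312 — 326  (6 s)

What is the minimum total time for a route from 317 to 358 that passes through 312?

17 s

Best 317 to 312: 317 → 312 costing 7
Best 312 to 358: 312 → 326 → 358 costing 10
Total via 312: 7 + 10 = 17 s.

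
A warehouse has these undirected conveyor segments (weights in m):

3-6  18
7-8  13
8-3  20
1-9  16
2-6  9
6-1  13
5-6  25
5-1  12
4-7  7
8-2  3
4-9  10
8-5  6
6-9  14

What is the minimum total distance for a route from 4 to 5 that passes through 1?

Shortest 4→1: 4–9–1 = 26
Shortest 1→5: 1–5 = 12
Total via 1: 26 + 12 = 38 m.

38 m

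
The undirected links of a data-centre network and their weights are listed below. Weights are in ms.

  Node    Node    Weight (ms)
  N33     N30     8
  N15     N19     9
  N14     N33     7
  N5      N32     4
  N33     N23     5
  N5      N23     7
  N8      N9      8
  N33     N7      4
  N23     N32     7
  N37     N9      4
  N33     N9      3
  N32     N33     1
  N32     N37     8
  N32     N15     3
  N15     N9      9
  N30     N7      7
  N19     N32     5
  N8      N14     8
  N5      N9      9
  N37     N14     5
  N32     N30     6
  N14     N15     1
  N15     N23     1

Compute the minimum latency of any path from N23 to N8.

Shortest distances from N23:
N23: 0
N15: 1  (via N23)
N14: 2  (via N15)
N32: 4  (via N15)
N33: 5  (via N23)
N5: 7  (via N23)
N37: 7  (via N14)
N9: 8  (via N33)
N7: 9  (via N33)
N19: 9  (via N32)
N30: 10  (via N32)
N8: 10  (via N14)
Shortest route: N23 → N15 → N14 → N8 = 10 ms.

10 ms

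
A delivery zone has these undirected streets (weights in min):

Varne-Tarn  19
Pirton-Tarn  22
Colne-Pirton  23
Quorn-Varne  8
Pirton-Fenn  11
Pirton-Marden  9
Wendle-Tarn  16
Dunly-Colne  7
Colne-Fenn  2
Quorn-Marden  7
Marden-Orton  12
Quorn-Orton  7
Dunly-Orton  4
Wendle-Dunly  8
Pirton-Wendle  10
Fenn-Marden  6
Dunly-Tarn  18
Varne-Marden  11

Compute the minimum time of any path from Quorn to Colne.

15 min

Settle nodes by increasing distance from Quorn:
Quorn: 0
Marden: 7  (via Quorn)
Orton: 7  (via Quorn)
Varne: 8  (via Quorn)
Dunly: 11  (via Orton)
Fenn: 13  (via Marden)
Colne: 15  (via Fenn)
Shortest route: Quorn → Marden → Fenn → Colne = 15 min.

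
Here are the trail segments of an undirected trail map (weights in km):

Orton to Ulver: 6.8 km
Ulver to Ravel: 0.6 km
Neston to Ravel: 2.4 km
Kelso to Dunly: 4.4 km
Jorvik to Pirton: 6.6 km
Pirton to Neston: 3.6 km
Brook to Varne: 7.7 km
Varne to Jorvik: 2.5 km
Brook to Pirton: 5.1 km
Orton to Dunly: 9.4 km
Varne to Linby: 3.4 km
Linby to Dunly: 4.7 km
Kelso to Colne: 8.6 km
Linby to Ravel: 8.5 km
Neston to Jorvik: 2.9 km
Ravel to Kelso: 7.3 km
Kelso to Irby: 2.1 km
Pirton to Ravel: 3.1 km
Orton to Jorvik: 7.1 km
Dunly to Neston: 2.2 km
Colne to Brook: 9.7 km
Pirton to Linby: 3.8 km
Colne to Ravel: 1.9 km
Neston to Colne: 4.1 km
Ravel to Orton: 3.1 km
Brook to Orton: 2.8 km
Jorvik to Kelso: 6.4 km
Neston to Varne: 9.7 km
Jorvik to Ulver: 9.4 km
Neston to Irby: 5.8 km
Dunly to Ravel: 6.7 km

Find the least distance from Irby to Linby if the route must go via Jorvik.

Shortest Irby→Jorvik: Irby → Kelso → Jorvik = 8.5
Shortest Jorvik→Linby: Jorvik → Varne → Linby = 5.9
Total via Jorvik: 8.5 + 5.9 = 14.4 km.

14.4 km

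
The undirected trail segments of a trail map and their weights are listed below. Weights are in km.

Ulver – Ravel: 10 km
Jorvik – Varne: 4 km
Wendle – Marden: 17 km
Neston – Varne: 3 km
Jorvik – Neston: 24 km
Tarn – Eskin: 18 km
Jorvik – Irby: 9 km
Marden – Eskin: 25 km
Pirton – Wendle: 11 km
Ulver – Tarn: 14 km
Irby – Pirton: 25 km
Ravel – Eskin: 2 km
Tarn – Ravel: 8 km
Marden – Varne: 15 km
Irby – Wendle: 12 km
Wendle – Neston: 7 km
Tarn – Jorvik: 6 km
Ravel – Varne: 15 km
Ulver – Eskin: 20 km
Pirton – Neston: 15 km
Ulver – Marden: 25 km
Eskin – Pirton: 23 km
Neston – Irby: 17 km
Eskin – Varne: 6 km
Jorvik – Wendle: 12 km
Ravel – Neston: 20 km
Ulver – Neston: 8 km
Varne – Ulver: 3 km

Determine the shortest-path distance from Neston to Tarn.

13 km

Running Dijkstra from Neston:
Neston: 0
Varne: 3  (via Neston)
Ulver: 6  (via Varne)
Wendle: 7  (via Neston)
Jorvik: 7  (via Varne)
Eskin: 9  (via Varne)
Ravel: 11  (via Eskin)
Tarn: 13  (via Jorvik)
Shortest route: Neston–Varne–Jorvik–Tarn = 13 km.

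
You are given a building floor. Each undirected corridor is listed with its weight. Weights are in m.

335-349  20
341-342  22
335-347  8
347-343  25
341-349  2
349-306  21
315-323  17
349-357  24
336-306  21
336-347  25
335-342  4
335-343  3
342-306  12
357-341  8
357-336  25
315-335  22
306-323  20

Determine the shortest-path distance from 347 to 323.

44 m

Running Dijkstra from 347:
347: 0
335: 8  (via 347)
343: 11  (via 335)
342: 12  (via 335)
306: 24  (via 342)
336: 25  (via 347)
349: 28  (via 335)
315: 30  (via 335)
341: 30  (via 349)
357: 38  (via 341)
323: 44  (via 306)
Shortest route: 347–335–342–306–323 = 44 m.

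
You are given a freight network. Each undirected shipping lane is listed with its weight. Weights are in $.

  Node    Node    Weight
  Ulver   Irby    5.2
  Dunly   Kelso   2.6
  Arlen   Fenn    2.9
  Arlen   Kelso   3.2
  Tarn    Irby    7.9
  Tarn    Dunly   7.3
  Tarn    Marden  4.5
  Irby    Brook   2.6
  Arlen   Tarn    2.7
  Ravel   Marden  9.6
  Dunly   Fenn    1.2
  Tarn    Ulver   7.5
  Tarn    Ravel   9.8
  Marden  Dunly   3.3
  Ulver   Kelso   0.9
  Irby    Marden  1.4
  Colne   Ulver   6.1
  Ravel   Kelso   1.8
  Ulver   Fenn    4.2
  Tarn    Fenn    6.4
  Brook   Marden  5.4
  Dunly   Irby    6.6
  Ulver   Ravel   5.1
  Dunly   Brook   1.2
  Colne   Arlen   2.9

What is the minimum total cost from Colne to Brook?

$8.2

Settle nodes by increasing distance from Colne:
Colne: 0
Arlen: 2.9  (via Colne)
Tarn: 5.6  (via Arlen)
Fenn: 5.8  (via Arlen)
Kelso: 6.1  (via Arlen)
Ulver: 6.1  (via Colne)
Dunly: 7  (via Fenn)
Ravel: 7.9  (via Kelso)
Brook: 8.2  (via Dunly)
Shortest route: Colne → Arlen → Fenn → Dunly → Brook = $8.2.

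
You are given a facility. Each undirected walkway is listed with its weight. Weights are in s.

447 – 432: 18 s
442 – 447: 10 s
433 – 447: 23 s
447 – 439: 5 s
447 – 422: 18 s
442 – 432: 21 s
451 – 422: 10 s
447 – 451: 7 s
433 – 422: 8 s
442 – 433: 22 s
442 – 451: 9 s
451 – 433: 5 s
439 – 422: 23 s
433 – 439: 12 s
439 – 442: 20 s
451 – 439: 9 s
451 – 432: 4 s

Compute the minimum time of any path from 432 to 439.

13 s

Compare a few routes:
432 → 451 → 439: 4+9 = 13
432 → 451 → 447 → 439: 4+7+5 = 16
The minimum is 13 s via 432 → 451 → 439.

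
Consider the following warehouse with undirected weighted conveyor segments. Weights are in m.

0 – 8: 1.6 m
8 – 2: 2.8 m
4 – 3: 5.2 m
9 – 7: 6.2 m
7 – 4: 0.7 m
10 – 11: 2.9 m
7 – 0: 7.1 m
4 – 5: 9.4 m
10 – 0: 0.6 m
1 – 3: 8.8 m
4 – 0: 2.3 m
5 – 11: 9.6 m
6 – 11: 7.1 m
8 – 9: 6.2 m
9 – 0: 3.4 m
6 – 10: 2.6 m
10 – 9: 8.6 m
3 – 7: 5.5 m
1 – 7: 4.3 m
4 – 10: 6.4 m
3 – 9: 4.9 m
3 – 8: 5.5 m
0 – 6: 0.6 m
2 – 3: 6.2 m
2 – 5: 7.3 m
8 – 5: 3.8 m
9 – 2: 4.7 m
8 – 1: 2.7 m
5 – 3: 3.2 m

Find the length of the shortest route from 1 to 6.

Enumerating some paths:
1 - 8 - 0 - 6: 2.7+1.6+0.6 = 4.9
1 - 8 - 0 - 10 - 6: 2.7+1.6+0.6+2.6 = 7.5
1 - 7 - 4 - 0 - 6: 4.3+0.7+2.3+0.6 = 7.9
1 - 7 - 4 - 0 - 10 - 6: 4.3+0.7+2.3+0.6+2.6 = 10.5
The minimum is 4.9 m via 1 - 8 - 0 - 6.

4.9 m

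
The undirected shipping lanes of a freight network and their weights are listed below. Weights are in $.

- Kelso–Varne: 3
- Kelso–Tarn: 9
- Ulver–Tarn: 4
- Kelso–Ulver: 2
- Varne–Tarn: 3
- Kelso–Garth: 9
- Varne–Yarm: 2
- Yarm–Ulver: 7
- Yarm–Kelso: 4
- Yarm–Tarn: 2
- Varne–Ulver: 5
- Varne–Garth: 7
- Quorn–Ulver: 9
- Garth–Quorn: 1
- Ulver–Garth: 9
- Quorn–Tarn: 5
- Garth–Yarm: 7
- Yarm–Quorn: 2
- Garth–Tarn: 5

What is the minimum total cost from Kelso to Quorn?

$6

Compare a few routes:
Kelso → Varne → Yarm → Quorn: 3+2+2 = 7
Kelso → Yarm → Quorn: 4+2 = 6
The minimum is $6 via Kelso → Yarm → Quorn.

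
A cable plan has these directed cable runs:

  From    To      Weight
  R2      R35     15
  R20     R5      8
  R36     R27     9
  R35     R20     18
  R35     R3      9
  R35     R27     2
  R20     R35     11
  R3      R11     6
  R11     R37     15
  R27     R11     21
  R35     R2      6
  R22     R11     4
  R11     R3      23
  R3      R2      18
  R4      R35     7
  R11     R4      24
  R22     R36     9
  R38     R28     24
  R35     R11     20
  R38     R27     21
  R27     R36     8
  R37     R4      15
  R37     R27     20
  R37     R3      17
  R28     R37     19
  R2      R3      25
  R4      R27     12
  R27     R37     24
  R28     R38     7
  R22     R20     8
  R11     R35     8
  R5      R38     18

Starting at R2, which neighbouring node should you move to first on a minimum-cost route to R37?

Enumerating some paths:
R2 - R35 - R3 - R11 - R37: 15+9+6+15 = 45
R2 - R3 - R11 - R37: 25+6+15 = 46
R2 - R35 - R11 - R37: 15+20+15 = 50
R2 - R35 - R27 - R37: 15+2+24 = 41
The minimum is 41 via R2 - R35 - R27 - R37.
So from R2 the first move is to R35.

R35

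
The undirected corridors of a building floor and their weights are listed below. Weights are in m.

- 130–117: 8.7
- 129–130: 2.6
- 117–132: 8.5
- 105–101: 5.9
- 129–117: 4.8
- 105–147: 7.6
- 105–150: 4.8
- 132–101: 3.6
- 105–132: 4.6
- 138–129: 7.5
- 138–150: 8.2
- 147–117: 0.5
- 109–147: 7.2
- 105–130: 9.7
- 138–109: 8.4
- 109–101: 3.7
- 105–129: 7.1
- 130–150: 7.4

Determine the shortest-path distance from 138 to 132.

Settle nodes by increasing distance from 138:
138: 0
129: 7.5  (via 138)
150: 8.2  (via 138)
109: 8.4  (via 138)
130: 10.1  (via 129)
101: 12.1  (via 109)
117: 12.3  (via 129)
147: 12.8  (via 117)
105: 13  (via 150)
132: 15.7  (via 101)
Shortest route: 138 → 109 → 101 → 132 = 15.7 m.

15.7 m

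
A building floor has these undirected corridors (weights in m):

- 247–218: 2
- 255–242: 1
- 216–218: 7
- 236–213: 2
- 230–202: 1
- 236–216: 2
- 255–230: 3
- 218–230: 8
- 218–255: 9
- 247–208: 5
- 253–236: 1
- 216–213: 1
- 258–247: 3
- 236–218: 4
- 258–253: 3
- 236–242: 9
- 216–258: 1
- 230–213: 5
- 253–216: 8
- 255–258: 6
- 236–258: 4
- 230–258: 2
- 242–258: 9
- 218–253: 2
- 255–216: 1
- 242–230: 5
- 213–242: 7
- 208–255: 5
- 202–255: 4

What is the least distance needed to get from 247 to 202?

Settle nodes by increasing distance from 247:
247: 0
218: 2  (via 247)
258: 3  (via 247)
253: 4  (via 218)
216: 4  (via 258)
208: 5  (via 247)
255: 5  (via 216)
230: 5  (via 258)
236: 5  (via 253)
213: 5  (via 216)
242: 6  (via 255)
202: 6  (via 230)
Shortest route: 247 → 258 → 230 → 202 = 6 m.

6 m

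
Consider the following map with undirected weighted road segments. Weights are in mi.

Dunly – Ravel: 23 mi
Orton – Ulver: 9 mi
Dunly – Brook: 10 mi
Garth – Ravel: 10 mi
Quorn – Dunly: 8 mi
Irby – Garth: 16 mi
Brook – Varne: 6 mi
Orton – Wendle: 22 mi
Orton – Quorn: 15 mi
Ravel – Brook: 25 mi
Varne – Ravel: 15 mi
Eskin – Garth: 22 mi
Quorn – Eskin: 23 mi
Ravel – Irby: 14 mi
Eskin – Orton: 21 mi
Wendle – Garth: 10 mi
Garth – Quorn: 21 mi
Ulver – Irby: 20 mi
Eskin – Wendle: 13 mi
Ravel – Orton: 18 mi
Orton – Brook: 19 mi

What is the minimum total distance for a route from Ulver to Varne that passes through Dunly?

Best Ulver to Dunly: Ulver → Orton → Quorn → Dunly costing 32
Best Dunly to Varne: Dunly → Brook → Varne costing 16
Total via Dunly: 32 + 16 = 48 mi.

48 mi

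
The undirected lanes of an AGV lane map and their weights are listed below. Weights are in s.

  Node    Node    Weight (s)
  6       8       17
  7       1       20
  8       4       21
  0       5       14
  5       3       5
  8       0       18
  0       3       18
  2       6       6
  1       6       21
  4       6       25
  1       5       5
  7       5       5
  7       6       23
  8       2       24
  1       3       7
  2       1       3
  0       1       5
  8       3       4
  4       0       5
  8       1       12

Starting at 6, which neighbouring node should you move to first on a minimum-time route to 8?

Candidate routes:
6–2–1–5–3–8: 6+3+5+5+4 = 23
6–2–1–8: 6+3+12 = 21
6–8: 17 = 17
6–2–1–3–8: 6+3+7+4 = 20
The minimum is 17 s via 6–8.
So from 6 the first move is to 8.

8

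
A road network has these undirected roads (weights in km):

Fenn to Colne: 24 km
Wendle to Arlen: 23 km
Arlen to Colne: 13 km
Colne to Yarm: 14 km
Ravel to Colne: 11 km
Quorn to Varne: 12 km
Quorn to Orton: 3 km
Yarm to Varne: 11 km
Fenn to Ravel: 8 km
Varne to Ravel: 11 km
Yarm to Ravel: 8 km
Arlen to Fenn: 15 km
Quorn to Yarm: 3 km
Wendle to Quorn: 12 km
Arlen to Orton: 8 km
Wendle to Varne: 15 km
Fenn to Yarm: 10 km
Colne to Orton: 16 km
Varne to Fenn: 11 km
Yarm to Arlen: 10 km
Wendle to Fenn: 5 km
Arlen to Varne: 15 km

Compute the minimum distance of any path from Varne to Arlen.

15 km

Shortest distances from Varne:
Varne: 0
Yarm: 11  (via Varne)
Ravel: 11  (via Varne)
Fenn: 11  (via Varne)
Quorn: 12  (via Varne)
Arlen: 15  (via Varne)
Shortest route: Varne → Arlen = 15 km.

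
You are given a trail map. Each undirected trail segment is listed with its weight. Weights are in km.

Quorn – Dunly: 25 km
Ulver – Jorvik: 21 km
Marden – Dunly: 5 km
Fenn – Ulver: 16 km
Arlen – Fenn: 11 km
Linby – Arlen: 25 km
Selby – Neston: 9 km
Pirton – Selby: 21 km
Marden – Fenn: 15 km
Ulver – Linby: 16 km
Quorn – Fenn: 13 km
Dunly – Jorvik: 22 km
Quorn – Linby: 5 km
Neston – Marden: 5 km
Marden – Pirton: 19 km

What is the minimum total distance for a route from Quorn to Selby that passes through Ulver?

Best Quorn to Ulver: Quorn → Linby → Ulver costing 21
Shortest Ulver→Selby: Ulver → Fenn → Marden → Neston → Selby = 45
Total via Ulver: 21 + 45 = 66 km.

66 km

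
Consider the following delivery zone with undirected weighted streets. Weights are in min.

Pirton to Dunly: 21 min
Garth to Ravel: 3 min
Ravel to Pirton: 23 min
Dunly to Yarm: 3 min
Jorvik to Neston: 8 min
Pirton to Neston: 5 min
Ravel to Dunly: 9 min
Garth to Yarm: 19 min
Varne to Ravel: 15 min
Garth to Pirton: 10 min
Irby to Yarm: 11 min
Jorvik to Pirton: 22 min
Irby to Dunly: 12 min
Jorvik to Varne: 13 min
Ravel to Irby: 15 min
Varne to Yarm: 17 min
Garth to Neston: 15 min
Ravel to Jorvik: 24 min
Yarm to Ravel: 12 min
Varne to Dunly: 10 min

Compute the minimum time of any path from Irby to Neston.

33 min

Shortest distances from Irby:
Irby: 0
Yarm: 11  (via Irby)
Dunly: 12  (via Irby)
Ravel: 15  (via Irby)
Garth: 18  (via Ravel)
Varne: 22  (via Dunly)
Pirton: 28  (via Garth)
Neston: 33  (via Garth)
Shortest route: Irby → Ravel → Garth → Neston = 33 min.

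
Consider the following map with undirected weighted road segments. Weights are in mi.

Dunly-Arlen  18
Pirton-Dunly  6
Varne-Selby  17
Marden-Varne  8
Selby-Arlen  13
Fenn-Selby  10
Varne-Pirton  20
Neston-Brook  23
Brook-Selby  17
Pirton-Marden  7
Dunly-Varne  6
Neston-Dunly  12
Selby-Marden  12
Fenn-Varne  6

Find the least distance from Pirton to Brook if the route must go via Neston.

Best Pirton to Neston: Pirton → Dunly → Neston costing 18
Shortest Neston→Brook: Neston → Brook = 23
Total via Neston: 18 + 23 = 41 mi.

41 mi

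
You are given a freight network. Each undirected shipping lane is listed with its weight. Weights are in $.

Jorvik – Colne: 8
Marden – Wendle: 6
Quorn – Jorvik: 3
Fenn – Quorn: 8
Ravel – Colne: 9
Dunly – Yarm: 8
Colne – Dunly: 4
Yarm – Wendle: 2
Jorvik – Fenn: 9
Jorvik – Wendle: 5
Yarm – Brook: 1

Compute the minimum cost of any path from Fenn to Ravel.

$26

Compare a few routes:
Fenn → Jorvik → Wendle → Yarm → Dunly → Colne → Ravel: 9+5+2+8+4+9 = 37
Fenn → Quorn → Jorvik → Colne → Ravel: 8+3+8+9 = 28
Fenn → Jorvik → Colne → Ravel: 9+8+9 = 26
Cheapest is Fenn → Jorvik → Colne → Ravel at $26.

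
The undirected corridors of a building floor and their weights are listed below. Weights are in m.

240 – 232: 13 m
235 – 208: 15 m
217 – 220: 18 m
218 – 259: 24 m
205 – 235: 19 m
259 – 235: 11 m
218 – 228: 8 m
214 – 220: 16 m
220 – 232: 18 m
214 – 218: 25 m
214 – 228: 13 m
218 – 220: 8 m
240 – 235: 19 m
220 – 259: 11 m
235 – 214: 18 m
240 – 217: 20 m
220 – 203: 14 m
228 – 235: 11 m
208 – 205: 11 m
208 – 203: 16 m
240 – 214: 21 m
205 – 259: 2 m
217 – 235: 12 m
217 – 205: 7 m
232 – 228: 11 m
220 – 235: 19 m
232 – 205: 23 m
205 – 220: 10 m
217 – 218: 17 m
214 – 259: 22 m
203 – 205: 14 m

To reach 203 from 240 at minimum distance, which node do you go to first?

Compare a few routes:
240 → 235 → 259 → 205 → 203: 19+11+2+14 = 46
240 → 217 → 205 → 203: 20+7+14 = 41
240 → 232 → 220 → 203: 13+18+14 = 45
The minimum is 41 m via 240 → 217 → 205 → 203.
So from 240 the first move is to 217.

217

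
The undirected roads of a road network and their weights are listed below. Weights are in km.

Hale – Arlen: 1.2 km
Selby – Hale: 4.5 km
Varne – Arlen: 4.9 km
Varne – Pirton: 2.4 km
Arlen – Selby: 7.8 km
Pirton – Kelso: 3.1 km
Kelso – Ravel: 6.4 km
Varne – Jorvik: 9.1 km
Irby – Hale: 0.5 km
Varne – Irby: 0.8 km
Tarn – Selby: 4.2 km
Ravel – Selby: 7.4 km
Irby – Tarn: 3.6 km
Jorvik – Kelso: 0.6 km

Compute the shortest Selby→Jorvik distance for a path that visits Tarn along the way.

Best Selby to Tarn: Selby → Tarn costing 4.2
Best Tarn to Jorvik: Tarn → Irby → Varne → Pirton → Kelso → Jorvik costing 10.5
Total via Tarn: 4.2 + 10.5 = 14.7 km.

14.7 km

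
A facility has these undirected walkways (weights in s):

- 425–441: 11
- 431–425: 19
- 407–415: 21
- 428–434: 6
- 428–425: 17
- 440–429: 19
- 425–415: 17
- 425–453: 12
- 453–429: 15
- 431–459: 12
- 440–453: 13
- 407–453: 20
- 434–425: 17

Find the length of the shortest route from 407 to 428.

49 s

Candidate routes:
407 → 415 → 425 → 434 → 428: 21+17+17+6 = 61
407 → 415 → 425 → 428: 21+17+17 = 55
407 → 453 → 425 → 428: 20+12+17 = 49
407 → 453 → 425 → 434 → 428: 20+12+17+6 = 55
Cheapest is 407 → 453 → 425 → 428 at 49 s.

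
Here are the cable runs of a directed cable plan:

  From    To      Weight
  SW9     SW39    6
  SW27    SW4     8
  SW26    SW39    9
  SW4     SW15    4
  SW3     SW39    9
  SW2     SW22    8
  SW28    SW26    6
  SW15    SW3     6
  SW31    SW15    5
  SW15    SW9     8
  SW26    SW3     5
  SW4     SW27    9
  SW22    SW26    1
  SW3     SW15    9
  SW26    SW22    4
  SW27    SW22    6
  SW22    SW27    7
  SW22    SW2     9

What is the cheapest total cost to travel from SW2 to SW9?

Running Dijkstra from SW2:
SW2: 0
SW22: 8  (via SW2)
SW26: 9  (via SW22)
SW3: 14  (via SW26)
SW27: 15  (via SW22)
SW39: 18  (via SW26)
SW15: 23  (via SW3)
SW4: 23  (via SW27)
SW9: 31  (via SW15)
Shortest route: SW2 → SW22 → SW26 → SW3 → SW15 → SW9 = 31.

31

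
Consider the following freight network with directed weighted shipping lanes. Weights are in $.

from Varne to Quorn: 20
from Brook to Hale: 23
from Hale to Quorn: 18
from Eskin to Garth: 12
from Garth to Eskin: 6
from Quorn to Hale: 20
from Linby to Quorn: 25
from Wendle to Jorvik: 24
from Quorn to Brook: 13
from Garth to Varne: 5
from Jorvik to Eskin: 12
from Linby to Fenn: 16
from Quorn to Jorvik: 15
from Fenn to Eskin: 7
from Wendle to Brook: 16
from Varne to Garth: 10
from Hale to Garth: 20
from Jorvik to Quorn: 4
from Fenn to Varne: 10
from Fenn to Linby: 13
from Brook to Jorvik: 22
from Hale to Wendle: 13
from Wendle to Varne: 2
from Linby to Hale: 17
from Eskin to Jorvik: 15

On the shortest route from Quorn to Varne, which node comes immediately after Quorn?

Candidate routes:
Quorn - Brook - Hale - Wendle - Varne: 13+23+13+2 = 51
Quorn - Jorvik - Eskin - Garth - Varne: 15+12+12+5 = 44
Quorn - Hale - Garth - Varne: 20+20+5 = 45
Quorn - Hale - Wendle - Varne: 20+13+2 = 35
Cheapest is Quorn - Hale - Wendle - Varne at $35.
So from Quorn the first move is to Hale.

Hale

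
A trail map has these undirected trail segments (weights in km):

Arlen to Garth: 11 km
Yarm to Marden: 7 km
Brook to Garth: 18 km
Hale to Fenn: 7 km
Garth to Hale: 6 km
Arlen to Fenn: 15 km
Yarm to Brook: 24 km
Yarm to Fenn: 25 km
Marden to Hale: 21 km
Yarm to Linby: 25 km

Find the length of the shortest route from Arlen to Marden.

Running Dijkstra from Arlen:
Arlen: 0
Garth: 11  (via Arlen)
Fenn: 15  (via Arlen)
Hale: 17  (via Garth)
Brook: 29  (via Garth)
Marden: 38  (via Hale)
Shortest route: Arlen–Garth–Hale–Marden = 38 km.

38 km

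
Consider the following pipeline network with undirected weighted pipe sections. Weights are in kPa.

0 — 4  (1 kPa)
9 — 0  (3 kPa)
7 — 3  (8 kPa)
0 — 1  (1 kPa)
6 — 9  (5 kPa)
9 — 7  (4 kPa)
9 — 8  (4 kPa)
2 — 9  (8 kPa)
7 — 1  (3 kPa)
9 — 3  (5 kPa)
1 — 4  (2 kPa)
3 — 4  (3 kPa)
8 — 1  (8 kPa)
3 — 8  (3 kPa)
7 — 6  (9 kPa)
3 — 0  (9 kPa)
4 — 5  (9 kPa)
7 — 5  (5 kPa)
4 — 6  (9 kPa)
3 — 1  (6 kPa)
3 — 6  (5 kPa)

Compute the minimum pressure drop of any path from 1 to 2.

Enumerating some paths:
1–0–9–2: 1+3+8 = 12
1–4–0–9–2: 2+1+3+8 = 14
The minimum is 12 kPa via 1–0–9–2.

12 kPa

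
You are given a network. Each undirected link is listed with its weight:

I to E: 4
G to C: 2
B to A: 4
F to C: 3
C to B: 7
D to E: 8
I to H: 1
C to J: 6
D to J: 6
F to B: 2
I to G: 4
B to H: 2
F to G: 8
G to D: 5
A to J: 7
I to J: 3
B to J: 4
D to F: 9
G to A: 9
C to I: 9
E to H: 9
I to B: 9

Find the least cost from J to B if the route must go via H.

Shortest J→H: J–I–H = 4
Shortest H→B: H–B = 2
Total via H: 4 + 2 = 6.

6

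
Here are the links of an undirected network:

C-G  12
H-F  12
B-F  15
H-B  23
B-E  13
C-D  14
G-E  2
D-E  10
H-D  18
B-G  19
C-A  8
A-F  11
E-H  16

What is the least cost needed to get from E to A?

22

Shortest distances from E:
E: 0
G: 2  (via E)
D: 10  (via E)
B: 13  (via E)
C: 14  (via G)
H: 16  (via E)
A: 22  (via C)
Shortest route: E → G → C → A = 22.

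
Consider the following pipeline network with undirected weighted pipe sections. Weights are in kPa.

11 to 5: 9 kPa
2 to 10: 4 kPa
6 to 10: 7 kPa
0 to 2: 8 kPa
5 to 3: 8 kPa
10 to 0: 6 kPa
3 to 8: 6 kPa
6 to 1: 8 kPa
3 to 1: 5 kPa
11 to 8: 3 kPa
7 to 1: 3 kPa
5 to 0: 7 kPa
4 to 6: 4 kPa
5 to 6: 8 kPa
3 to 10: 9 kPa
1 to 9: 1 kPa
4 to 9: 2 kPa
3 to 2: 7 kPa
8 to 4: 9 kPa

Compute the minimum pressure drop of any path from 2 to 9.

Candidate routes:
2–3–1–9: 7+5+1 = 13
2–10–6–4–9: 4+7+4+2 = 17
The minimum is 13 kPa via 2–3–1–9.

13 kPa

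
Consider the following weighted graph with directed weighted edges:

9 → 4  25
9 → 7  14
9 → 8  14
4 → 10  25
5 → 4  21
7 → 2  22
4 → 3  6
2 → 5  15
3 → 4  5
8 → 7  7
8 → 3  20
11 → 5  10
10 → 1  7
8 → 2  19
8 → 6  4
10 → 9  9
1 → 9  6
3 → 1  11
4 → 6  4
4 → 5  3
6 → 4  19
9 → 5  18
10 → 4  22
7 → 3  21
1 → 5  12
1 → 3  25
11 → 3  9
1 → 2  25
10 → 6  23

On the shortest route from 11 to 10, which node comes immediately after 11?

Candidate routes:
11–3–1–9–4–10: 9+11+6+25+25 = 76
11–5–4–10: 10+21+25 = 56
11–3–4–10: 9+5+25 = 39
11–3–1–5–4–10: 9+11+12+21+25 = 78
Cheapest is 11–3–4–10 at 39.
So from 11 the first move is to 3.

3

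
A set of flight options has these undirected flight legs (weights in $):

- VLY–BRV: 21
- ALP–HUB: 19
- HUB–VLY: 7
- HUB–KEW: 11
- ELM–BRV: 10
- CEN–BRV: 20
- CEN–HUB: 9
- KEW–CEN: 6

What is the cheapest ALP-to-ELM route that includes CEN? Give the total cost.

Shortest ALP→CEN: ALP–HUB–CEN = 28
Best CEN to ELM: CEN–BRV–ELM costing 30
Total via CEN: 28 + 30 = $58.

$58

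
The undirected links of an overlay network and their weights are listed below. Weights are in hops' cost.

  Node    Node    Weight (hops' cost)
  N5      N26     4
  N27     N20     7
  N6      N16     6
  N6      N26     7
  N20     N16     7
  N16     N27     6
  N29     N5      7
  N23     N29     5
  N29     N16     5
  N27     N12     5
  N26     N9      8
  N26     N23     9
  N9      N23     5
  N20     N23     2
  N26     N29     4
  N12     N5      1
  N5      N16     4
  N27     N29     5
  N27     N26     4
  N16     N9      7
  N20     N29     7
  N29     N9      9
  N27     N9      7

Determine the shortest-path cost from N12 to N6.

11 hops' cost

Shortest distances from N12:
N12: 0
N5: 1  (via N12)
N16: 5  (via N5)
N27: 5  (via N12)
N26: 5  (via N5)
N29: 8  (via N5)
N6: 11  (via N16)
Shortest route: N12 → N5 → N16 → N6 = 11 hops' cost.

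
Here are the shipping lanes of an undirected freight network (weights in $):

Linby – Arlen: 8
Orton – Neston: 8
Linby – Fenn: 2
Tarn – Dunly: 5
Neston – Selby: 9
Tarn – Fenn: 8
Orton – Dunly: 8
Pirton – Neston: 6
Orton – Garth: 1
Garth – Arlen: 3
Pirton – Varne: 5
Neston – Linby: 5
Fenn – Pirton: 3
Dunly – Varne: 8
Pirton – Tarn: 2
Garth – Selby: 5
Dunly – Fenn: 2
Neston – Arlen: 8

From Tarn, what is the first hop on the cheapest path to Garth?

Dunly

Candidate routes:
Tarn → Pirton → Fenn → Linby → Arlen → Garth: 2+3+2+8+3 = 18
Tarn → Pirton → Fenn → Dunly → Orton → Garth: 2+3+2+8+1 = 16
Tarn → Dunly → Orton → Garth: 5+8+1 = 14
Tarn → Pirton → Neston → Orton → Garth: 2+6+8+1 = 17
The minimum is $14 via Tarn → Dunly → Orton → Garth.
So from Tarn the first move is to Dunly.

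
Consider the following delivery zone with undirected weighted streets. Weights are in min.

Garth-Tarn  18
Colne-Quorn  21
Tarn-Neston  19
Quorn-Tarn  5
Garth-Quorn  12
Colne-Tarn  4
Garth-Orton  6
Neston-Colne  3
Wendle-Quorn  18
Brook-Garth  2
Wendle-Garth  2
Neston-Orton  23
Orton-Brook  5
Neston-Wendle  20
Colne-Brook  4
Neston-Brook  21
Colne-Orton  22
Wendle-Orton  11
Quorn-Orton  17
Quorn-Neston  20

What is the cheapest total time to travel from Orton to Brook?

5 min

Enumerating some paths:
Orton → Garth → Brook: 6+2 = 8
Orton → Brook: 5 = 5
The minimum is 5 min via Orton → Brook.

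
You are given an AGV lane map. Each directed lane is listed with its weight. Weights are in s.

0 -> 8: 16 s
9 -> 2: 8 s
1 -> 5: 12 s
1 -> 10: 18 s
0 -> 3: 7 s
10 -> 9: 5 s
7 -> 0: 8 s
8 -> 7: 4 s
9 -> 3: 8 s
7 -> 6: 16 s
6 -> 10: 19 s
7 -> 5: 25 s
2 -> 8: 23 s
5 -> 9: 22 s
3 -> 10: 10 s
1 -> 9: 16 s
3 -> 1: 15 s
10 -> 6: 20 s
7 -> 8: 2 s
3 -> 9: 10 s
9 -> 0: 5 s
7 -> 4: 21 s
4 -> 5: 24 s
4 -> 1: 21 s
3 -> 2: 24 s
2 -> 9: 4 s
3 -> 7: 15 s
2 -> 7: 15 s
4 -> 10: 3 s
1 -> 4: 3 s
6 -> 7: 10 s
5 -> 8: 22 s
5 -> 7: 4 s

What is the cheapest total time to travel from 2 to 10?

Running Dijkstra from 2:
2: 0
9: 4  (via 2)
0: 9  (via 9)
3: 12  (via 9)
7: 15  (via 2)
8: 17  (via 7)
10: 22  (via 3)
Shortest route: 2–9–3–10 = 22 s.

22 s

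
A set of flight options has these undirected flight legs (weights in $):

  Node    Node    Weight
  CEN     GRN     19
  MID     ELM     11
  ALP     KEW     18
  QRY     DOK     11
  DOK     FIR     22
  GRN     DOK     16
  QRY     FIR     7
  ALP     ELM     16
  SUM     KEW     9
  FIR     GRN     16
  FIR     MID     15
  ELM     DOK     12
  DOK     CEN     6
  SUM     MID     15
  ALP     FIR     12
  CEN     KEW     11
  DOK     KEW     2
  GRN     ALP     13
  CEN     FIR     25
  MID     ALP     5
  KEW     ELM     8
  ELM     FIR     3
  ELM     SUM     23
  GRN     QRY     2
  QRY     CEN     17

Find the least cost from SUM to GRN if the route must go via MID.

Shortest SUM→MID: SUM–MID = 15
Shortest MID→GRN: MID–ALP–GRN = 18
Total via MID: 15 + 18 = $33.

$33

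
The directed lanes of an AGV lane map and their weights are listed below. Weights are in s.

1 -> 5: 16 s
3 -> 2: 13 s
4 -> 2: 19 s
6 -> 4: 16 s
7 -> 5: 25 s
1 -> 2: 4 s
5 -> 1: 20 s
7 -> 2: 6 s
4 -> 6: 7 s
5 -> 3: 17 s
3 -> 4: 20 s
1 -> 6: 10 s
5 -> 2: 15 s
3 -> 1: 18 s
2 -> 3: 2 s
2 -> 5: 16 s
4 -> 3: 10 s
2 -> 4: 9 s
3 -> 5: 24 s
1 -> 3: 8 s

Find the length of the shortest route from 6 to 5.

50 s

Running Dijkstra from 6:
6: 0
4: 16  (via 6)
3: 26  (via 4)
2: 35  (via 4)
1: 44  (via 3)
5: 50  (via 3)
Shortest route: 6 → 4 → 3 → 5 = 50 s.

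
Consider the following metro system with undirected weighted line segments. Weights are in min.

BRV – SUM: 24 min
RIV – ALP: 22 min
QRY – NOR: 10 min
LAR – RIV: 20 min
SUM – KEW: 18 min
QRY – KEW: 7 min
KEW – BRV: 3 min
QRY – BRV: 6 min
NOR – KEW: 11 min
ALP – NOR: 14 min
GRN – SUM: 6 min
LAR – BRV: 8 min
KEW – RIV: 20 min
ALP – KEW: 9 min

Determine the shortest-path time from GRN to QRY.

Compare a few routes:
GRN - SUM - BRV - KEW - QRY: 6+24+3+7 = 40
GRN - SUM - KEW - BRV - QRY: 6+18+3+6 = 33
GRN - SUM - KEW - QRY: 6+18+7 = 31
GRN - SUM - BRV - QRY: 6+24+6 = 36
Cheapest is GRN - SUM - KEW - QRY at 31 min.

31 min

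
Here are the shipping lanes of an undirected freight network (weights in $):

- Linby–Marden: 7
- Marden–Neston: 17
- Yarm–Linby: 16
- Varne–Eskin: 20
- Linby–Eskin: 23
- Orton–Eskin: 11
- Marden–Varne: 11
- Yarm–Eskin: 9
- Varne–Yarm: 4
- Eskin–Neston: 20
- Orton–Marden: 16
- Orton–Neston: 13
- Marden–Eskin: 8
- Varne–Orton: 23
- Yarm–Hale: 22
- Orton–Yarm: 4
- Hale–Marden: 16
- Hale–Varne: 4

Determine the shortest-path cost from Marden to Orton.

$16

Candidate routes:
Marden–Eskin–Orton: 8+11 = 19
Marden–Orton: 16 = 16
The minimum is $16 via Marden–Orton.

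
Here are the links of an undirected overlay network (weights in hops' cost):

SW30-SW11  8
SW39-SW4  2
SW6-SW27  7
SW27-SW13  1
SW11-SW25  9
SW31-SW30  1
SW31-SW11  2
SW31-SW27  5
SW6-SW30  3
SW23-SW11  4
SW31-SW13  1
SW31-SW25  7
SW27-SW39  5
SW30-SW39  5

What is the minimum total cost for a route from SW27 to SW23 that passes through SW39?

Best SW27 to SW39: SW27 → SW39 costing 5
Shortest SW39→SW23: SW39 → SW30 → SW31 → SW11 → SW23 = 12
Total via SW39: 5 + 12 = 17 hops' cost.

17 hops' cost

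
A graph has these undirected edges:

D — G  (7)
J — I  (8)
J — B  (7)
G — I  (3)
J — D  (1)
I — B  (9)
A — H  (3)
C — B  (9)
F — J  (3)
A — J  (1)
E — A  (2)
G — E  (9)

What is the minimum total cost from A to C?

Compare a few routes:
A → J → I → B → C: 1+8+9+9 = 27
A → J → B → C: 1+7+9 = 17
The minimum is 17 via A → J → B → C.

17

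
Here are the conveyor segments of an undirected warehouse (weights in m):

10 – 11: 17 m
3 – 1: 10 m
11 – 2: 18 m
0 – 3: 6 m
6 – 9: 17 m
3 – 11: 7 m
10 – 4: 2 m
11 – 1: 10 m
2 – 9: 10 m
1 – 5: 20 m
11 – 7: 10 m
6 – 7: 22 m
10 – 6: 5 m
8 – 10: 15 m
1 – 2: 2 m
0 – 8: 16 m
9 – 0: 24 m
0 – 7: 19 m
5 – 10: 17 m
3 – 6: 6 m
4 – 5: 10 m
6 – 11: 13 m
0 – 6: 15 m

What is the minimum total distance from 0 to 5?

29 m

Enumerating some paths:
0 - 6 - 10 - 4 - 5: 15+5+2+10 = 32
0 - 3 - 6 - 10 - 5: 6+6+5+17 = 34
0 - 3 - 6 - 10 - 4 - 5: 6+6+5+2+10 = 29
0 - 3 - 1 - 5: 6+10+20 = 36
The minimum is 29 m via 0 - 3 - 6 - 10 - 4 - 5.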